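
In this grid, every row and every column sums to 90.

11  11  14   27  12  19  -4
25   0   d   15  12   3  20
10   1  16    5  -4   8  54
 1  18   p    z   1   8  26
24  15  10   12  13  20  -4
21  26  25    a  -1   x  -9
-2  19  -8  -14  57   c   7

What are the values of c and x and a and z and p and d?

c = 31, x = 1, a = 27, z = 18, p = 18, d = 15

The known cells in row 2 total 75, leaving 90 − 75 = 15 for the blank.
The known cells in row 7 total 59, leaving 90 − 59 = 31 for the blank.
The known cells in column 6 total 89, leaving 90 − 89 = 1 for the blank.
The known cells in row 6 total 63, leaving 90 − 63 = 27 for the blank.
The known cells in column 4 total 72, leaving 90 − 72 = 18 for the blank.
The known cells in row 4 total 72, leaving 90 − 72 = 18 for the blank.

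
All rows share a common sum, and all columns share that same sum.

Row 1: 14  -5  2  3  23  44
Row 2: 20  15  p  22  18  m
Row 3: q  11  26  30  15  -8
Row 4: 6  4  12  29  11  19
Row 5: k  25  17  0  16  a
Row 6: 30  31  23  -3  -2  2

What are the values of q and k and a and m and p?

Rows 1 and 4 both sum to 81, so that's the common total.
Column 3 has 2 + 26 + 12 + 17 + 23 = 80; the blank must be 81 − 80 = 1.
Row 2 has 20 + 15 + 1 + 22 + 18 = 76; the blank must be 81 − 76 = 5.
Row 3 has 11 + 26 + 30 + 15 − 8 = 74; the blank must be 81 − 74 = 7.
Column 1 has 14 + 20 + 7 + 6 + 30 = 77; the blank must be 81 − 77 = 4.
Row 5 has 4 + 25 + 17 + 0 + 16 = 62; the blank must be 81 − 62 = 19.

q = 7, k = 4, a = 19, m = 5, p = 1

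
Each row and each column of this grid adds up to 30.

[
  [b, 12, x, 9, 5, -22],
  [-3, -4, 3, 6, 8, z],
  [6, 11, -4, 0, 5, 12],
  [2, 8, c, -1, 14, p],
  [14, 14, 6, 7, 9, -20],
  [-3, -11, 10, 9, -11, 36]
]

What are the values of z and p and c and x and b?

z = 20, p = 4, c = 3, x = 12, b = 14

Column 1 has -3 + 6 + 2 + 14 − 3 = 16; the blank must be 30 − 16 = 14.
Row 2 has -3 − 4 + 3 + 6 + 8 = 10; the blank must be 30 − 10 = 20.
Row 1 has 14 + 12 + 9 + 5 − 22 = 18; the blank must be 30 − 18 = 12.
Column 3 has 12 + 3 − 4 + 6 + 10 = 27; the blank must be 30 − 27 = 3.
Row 4 has 2 + 8 + 3 − 1 + 14 = 26; the blank must be 30 − 26 = 4.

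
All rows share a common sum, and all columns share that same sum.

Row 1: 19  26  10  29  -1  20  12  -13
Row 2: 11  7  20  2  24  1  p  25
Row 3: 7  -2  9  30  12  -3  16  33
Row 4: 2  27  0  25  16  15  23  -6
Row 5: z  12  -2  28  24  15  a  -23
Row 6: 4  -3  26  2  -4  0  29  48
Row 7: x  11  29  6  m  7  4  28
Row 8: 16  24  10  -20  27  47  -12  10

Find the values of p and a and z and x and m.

Rows 1 and 3 both sum to 102, so that's the common total.
Column 5 has -1 + 24 + 12 + 16 + 24 − 4 + 27 = 98; the blank must be 102 − 98 = 4.
Row 7 has 11 + 29 + 6 + 4 + 7 + 4 + 28 = 89; the blank must be 102 − 89 = 13.
Column 1 has 19 + 11 + 7 + 2 + 4 + 13 + 16 = 72; the blank must be 102 − 72 = 30.
Row 5 has 30 + 12 − 2 + 28 + 24 + 15 − 23 = 84; the blank must be 102 − 84 = 18.
Row 2 has 11 + 7 + 20 + 2 + 24 + 1 + 25 = 90; the blank must be 102 − 90 = 12.

p = 12, a = 18, z = 30, x = 13, m = 4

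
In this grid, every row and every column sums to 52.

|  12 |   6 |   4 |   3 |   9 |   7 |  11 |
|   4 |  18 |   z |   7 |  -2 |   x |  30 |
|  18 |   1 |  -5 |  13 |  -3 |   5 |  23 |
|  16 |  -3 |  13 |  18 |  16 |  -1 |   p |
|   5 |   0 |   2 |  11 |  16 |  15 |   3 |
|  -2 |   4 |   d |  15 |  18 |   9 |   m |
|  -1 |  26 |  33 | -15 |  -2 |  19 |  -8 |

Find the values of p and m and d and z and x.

Column 6 has 7 + 5 − 1 + 15 + 9 + 19 = 54; the blank must be 52 − 54 = -2.
Row 2 has 4 + 18 + 7 − 2 − 2 + 30 = 55; the blank must be 52 − 55 = -3.
Row 4 has 16 − 3 + 13 + 18 + 16 − 1 = 59; the blank must be 52 − 59 = -7.
Column 7 has 11 + 30 + 23 − 7 + 3 − 8 = 52; the blank must be 52 − 52 = 0.
Row 6 has -2 + 4 + 15 + 18 + 9 + 0 = 44; the blank must be 52 − 44 = 8.

p = -7, m = 0, d = 8, z = -3, x = -2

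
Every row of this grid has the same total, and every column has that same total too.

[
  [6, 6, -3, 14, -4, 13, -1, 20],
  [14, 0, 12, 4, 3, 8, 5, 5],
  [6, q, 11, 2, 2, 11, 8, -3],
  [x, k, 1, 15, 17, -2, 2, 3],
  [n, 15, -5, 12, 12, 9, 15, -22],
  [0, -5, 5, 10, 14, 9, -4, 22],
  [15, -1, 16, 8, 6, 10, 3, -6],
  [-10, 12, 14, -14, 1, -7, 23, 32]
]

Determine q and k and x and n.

q = 14, k = 10, x = 5, n = 15

Rows 1 and 2 both sum to 51, so that's the common total.
The known cells in row 5 total 36, leaving 51 − 36 = 15 for the blank.
The known cells in row 3 total 37, leaving 51 − 37 = 14 for the blank.
The known cells in column 2 total 41, leaving 51 − 41 = 10 for the blank.
The known cells in row 4 total 46, leaving 51 − 46 = 5 for the blank.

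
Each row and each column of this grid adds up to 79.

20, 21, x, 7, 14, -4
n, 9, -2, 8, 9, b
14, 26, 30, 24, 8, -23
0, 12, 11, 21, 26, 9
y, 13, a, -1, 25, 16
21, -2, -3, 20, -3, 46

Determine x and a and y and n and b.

x = 21, a = 22, y = 4, n = 20, b = 35

Column 6: -4 − 23 + 9 + 16 + 46 = 44, so its missing entry is 79 − 44 = 35.
Row 1: 20 + 21 + 7 + 14 − 4 = 58, so its missing entry is 79 − 58 = 21.
Column 3: 21 − 2 + 30 + 11 − 3 = 57, so its missing entry is 79 − 57 = 22.
Row 5: 13 + 22 − 1 + 25 + 16 = 75, so its missing entry is 79 − 75 = 4.
Row 2: 9 − 2 + 8 + 9 + 35 = 59, so its missing entry is 79 − 59 = 20.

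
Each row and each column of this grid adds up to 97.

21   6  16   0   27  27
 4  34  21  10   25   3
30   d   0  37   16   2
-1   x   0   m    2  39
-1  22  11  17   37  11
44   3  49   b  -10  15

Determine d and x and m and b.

d = 12, x = 20, m = 37, b = -4

The known cells in row 6 total 101, leaving 97 − 101 = -4 for the blank.
The known cells in column 4 total 60, leaving 97 − 60 = 37 for the blank.
The known cells in row 4 total 77, leaving 97 − 77 = 20 for the blank.
The known cells in row 3 total 85, leaving 97 − 85 = 12 for the blank.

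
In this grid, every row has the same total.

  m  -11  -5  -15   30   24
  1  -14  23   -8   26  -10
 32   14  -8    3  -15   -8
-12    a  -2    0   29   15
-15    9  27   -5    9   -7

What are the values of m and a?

Rows 3 and 5 both add up to 18, so every row sums to 18.
Row 1: -11 − 5 − 15 + 30 + 24 = 23, so the missing entry is 18 − 23 = -5.
Row 4: -12 − 2 + 0 + 29 + 15 = 30, so the missing entry is 18 − 30 = -12.

m = -5, a = -12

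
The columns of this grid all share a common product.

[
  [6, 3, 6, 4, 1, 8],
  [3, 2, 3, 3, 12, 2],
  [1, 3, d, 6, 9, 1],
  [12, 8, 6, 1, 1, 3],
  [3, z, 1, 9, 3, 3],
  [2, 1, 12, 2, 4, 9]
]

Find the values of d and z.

Columns 1 and 6 each multiply to 1296, so every column has product 1296.
Column 3: 6×3×6×1×12 = 1296, so the missing entry is 1296 ÷ 1296 = 1.
Column 2: 3×2×3×8×1 = 144, so the missing entry is 1296 ÷ 144 = 9.

d = 1, z = 9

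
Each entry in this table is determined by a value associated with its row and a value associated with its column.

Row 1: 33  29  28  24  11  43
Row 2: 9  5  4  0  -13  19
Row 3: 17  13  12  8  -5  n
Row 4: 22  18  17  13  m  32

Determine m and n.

m = 0, n = 27

The difference between any two rows is the same in every column — this is an addition table with the headers hidden.
Row 4 minus row 1 is 17 − 28 = -11, so its entry in column 5 is 11 + (-11) = 0.
Row 3 minus row 1 is 12 − 28 = -16, so its entry in column 6 is 43 + (-16) = 27.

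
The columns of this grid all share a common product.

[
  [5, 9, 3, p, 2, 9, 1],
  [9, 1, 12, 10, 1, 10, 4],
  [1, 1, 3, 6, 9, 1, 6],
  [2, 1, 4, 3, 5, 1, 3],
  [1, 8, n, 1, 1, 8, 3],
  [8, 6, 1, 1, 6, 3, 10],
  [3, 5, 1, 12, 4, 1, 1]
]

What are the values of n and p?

n = 5, p = 1

Columns 1 and 6 each multiply to 2160, so every column has product 2160.
Column 3: 3×12×3×4×1×1 = 432, so the missing entry is 2160 ÷ 432 = 5.
Column 4: 10×6×3×1×1×12 = 2160, so the missing entry is 2160 ÷ 2160 = 1.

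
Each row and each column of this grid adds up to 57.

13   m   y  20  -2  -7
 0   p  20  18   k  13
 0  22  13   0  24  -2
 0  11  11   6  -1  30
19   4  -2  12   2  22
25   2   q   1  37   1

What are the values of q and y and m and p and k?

Column 5 has -2 + 24 − 1 + 2 + 37 = 60; the blank must be 57 − 60 = -3.
Row 2 has 0 + 20 + 18 − 3 + 13 = 48; the blank must be 57 − 48 = 9.
Column 2 has 9 + 22 + 11 + 4 + 2 = 48; the blank must be 57 − 48 = 9.
Row 1 has 13 + 9 + 20 − 2 − 7 = 33; the blank must be 57 − 33 = 24.
Row 6 has 25 + 2 + 1 + 37 + 1 = 66; the blank must be 57 − 66 = -9.

q = -9, y = 24, m = 9, p = 9, k = -3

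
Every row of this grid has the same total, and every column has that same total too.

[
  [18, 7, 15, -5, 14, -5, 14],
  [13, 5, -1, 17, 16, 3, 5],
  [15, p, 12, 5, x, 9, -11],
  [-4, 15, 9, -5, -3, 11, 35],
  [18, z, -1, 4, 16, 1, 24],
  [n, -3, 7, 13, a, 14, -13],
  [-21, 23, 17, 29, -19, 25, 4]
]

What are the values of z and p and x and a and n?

Rows 1 and 2 both sum to 58, so that's the common total.
Column 1: 18 + 13 + 15 − 4 + 18 − 21 = 39, so its missing entry is 58 − 39 = 19.
Row 6: 19 − 3 + 7 + 13 + 14 − 13 = 37, so its missing entry is 58 − 37 = 21.
Column 5: 14 + 16 − 3 + 16 + 21 − 19 = 45, so its missing entry is 58 − 45 = 13.
Row 3: 15 + 12 + 5 + 13 + 9 − 11 = 43, so its missing entry is 58 − 43 = 15.
Row 5: 18 − 1 + 4 + 16 + 1 + 24 = 62, so its missing entry is 58 − 62 = -4.

z = -4, p = 15, x = 13, a = 21, n = 19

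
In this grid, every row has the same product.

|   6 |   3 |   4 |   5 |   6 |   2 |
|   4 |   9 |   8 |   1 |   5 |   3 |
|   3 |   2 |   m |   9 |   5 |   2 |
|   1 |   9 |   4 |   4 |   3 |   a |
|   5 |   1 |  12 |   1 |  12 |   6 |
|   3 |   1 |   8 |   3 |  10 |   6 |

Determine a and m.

a = 10, m = 8

Rows 1 and 2 each multiply to 4320, so every row has product 4320.
Row 4: 1×9×4×4×3 = 432, so the missing entry is 4320 ÷ 432 = 10.
Row 3: 3×2×9×5×2 = 540, so the missing entry is 4320 ÷ 540 = 8.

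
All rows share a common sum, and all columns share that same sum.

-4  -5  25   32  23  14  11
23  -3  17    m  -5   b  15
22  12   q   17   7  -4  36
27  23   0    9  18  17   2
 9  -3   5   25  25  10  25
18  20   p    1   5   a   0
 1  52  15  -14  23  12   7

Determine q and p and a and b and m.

q = 6, p = 28, a = 24, b = 23, m = 26

Rows 1 and 4 both sum to 96, so that's the common total.
Row 3 has 22 + 12 + 17 + 7 − 4 + 36 = 90; the blank must be 96 − 90 = 6.
Column 4 has 32 + 17 + 9 + 25 + 1 − 14 = 70; the blank must be 96 − 70 = 26.
Row 2 has 23 − 3 + 17 + 26 − 5 + 15 = 73; the blank must be 96 − 73 = 23.
Column 6 has 14 + 23 − 4 + 17 + 10 + 12 = 72; the blank must be 96 − 72 = 24.
Row 6 has 18 + 20 + 1 + 5 + 24 + 0 = 68; the blank must be 96 − 68 = 28.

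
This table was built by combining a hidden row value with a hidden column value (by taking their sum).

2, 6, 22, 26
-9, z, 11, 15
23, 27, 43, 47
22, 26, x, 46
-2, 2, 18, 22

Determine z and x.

The difference between any two rows is the same in every column — this is an addition table with the headers hidden.
Row 2 minus row 1 is -9 − 2 = -11, so its entry in column 2 is 6 + (-11) = -5.
Row 4 minus row 1 is 22 − 2 = 20, so its entry in column 3 is 22 + 20 = 42.

z = -5, x = 42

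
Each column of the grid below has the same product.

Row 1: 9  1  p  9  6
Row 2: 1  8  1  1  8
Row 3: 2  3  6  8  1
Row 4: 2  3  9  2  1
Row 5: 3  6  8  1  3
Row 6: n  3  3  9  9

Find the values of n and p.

n = 12, p = 1

Columns 2 and 5 each multiply to 1296, so every column has product 1296.
Column 1: 9×1×2×2×3 = 108, so the missing entry is 1296 ÷ 108 = 12.
Column 3: 1×6×9×8×3 = 1296, so the missing entry is 1296 ÷ 1296 = 1.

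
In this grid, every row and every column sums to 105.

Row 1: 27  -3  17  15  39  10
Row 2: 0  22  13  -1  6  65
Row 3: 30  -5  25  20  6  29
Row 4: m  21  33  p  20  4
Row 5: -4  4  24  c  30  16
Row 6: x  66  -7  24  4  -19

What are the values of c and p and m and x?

Row 6 has 66 − 7 + 24 + 4 − 19 = 68; the blank must be 105 − 68 = 37.
Column 1 has 27 + 0 + 30 − 4 + 37 = 90; the blank must be 105 − 90 = 15.
Row 4 has 15 + 21 + 33 + 20 + 4 = 93; the blank must be 105 − 93 = 12.
Row 5 has -4 + 4 + 24 + 30 + 16 = 70; the blank must be 105 − 70 = 35.

c = 35, p = 12, m = 15, x = 37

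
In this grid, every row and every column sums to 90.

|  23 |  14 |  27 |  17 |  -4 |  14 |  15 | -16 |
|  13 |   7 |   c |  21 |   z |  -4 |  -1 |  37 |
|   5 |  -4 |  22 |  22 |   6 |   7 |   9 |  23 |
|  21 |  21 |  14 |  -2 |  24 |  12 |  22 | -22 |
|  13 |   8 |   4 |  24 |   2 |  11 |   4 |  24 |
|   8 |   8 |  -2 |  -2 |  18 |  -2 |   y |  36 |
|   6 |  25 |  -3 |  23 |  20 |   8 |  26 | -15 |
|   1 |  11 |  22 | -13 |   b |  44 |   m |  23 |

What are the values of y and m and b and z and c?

y = 26, m = -11, b = 13, z = 11, c = 6

Column 3 has 27 + 22 + 14 + 4 − 2 − 3 + 22 = 84; the blank must be 90 − 84 = 6.
Row 2 has 13 + 7 + 6 + 21 − 4 − 1 + 37 = 79; the blank must be 90 − 79 = 11.
Column 5 has -4 + 11 + 6 + 24 + 2 + 18 + 20 = 77; the blank must be 90 − 77 = 13.
Row 8 has 1 + 11 + 22 − 13 + 13 + 44 + 23 = 101; the blank must be 90 − 101 = -11.
Row 6 has 8 + 8 − 2 − 2 + 18 − 2 + 36 = 64; the blank must be 90 − 64 = 26.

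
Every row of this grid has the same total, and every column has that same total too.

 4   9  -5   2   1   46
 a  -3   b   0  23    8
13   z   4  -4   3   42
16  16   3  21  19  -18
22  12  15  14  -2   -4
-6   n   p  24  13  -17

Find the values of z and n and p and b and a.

z = -1, n = 24, p = 19, b = 21, a = 8

Rows 1 and 4 both sum to 57, so that's the common total.
The known cells in row 3 total 58, leaving 57 − 58 = -1 for the blank.
The known cells in column 2 total 33, leaving 57 − 33 = 24 for the blank.
The known cells in column 1 total 49, leaving 57 − 49 = 8 for the blank.
The known cells in row 2 total 36, leaving 57 − 36 = 21 for the blank.
The known cells in row 6 total 38, leaving 57 − 38 = 19 for the blank.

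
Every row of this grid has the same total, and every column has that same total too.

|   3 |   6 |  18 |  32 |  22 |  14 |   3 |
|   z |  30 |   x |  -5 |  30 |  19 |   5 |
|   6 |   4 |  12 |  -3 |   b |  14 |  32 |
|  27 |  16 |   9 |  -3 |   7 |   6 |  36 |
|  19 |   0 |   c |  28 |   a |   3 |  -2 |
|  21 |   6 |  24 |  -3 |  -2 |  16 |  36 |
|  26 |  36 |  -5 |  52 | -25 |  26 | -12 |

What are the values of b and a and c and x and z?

Rows 1 and 4 both sum to 98, so that's the common total.
The known cells in row 3 total 65, leaving 98 − 65 = 33 for the blank.
The known cells in column 5 total 65, leaving 98 − 65 = 33 for the blank.
The known cells in row 5 total 81, leaving 98 − 81 = 17 for the blank.
The known cells in column 3 total 75, leaving 98 − 75 = 23 for the blank.
The known cells in row 2 total 102, leaving 98 − 102 = -4 for the blank.

b = 33, a = 33, c = 17, x = 23, z = -4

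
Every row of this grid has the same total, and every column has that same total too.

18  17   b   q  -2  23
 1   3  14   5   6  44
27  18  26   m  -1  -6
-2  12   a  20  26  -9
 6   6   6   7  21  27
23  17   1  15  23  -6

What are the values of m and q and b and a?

m = 9, q = 17, b = 0, a = 26

Rows 2 and 5 both sum to 73, so that's the common total.
Row 3 has 27 + 18 + 26 − 1 − 6 = 64; the blank must be 73 − 64 = 9.
Column 4 has 5 + 9 + 20 + 7 + 15 = 56; the blank must be 73 − 56 = 17.
Row 1 has 18 + 17 + 17 − 2 + 23 = 73; the blank must be 73 − 73 = 0.
Row 4 has -2 + 12 + 20 + 26 − 9 = 47; the blank must be 73 − 47 = 26.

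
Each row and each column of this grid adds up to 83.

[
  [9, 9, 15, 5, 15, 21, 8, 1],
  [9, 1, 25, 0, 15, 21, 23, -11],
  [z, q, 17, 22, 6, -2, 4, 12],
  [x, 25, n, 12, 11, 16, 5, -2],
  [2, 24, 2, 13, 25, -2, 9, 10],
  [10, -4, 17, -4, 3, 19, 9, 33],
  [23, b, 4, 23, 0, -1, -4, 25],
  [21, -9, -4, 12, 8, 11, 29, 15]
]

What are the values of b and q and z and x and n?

b = 13, q = 24, z = 0, x = 9, n = 7

The known cells in row 7 total 70, leaving 83 − 70 = 13 for the blank.
The known cells in column 2 total 59, leaving 83 − 59 = 24 for the blank.
The known cells in row 3 total 83, leaving 83 − 83 = 0 for the blank.
The known cells in column 1 total 74, leaving 83 − 74 = 9 for the blank.
The known cells in row 4 total 76, leaving 83 − 76 = 7 for the blank.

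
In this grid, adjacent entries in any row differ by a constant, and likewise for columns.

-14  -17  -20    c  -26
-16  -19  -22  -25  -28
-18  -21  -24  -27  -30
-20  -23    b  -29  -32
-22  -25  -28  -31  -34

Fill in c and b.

Along each row the entries change by -3 per step; down each column they change by -2.
Row 1: from -14 at column 1, stepping by -3 to column 4 gives -23.
Row 4: from -20 at column 1, stepping by -3 to column 3 gives -26.

c = -23, b = -26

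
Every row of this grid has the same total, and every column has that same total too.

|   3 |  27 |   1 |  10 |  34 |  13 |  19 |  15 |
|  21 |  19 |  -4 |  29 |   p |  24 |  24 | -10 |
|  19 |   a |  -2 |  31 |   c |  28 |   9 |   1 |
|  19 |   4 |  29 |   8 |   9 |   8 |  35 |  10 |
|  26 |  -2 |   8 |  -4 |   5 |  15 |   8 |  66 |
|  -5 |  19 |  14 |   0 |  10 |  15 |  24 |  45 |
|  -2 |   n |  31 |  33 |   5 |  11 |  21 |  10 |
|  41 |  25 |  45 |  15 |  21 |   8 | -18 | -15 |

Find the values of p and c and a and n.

Rows 1 and 4 both sum to 122, so that's the common total.
Row 7: -2 + 31 + 33 + 5 + 11 + 21 + 10 = 109, so its missing entry is 122 − 109 = 13.
Column 2: 27 + 19 + 4 − 2 + 19 + 13 + 25 = 105, so its missing entry is 122 − 105 = 17.
Row 3: 19 + 17 − 2 + 31 + 28 + 9 + 1 = 103, so its missing entry is 122 − 103 = 19.
Row 2: 21 + 19 − 4 + 29 + 24 + 24 − 10 = 103, so its missing entry is 122 − 103 = 19.

p = 19, c = 19, a = 17, n = 13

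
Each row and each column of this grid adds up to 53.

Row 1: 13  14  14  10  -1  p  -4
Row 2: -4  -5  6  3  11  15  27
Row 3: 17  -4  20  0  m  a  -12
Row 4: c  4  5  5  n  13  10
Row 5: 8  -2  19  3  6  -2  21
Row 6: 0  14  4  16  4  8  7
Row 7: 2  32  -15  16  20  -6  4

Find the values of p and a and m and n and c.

p = 7, a = 18, m = 14, n = -1, c = 17

Column 1 has 13 − 4 + 17 + 8 + 0 + 2 = 36; the blank must be 53 − 36 = 17.
Row 4 has 17 + 4 + 5 + 5 + 13 + 10 = 54; the blank must be 53 − 54 = -1.
Column 5 has -1 + 11 − 1 + 6 + 4 + 20 = 39; the blank must be 53 − 39 = 14.
Row 1 has 13 + 14 + 14 + 10 − 1 − 4 = 46; the blank must be 53 − 46 = 7.
Row 3 has 17 − 4 + 20 + 0 + 14 − 12 = 35; the blank must be 53 − 35 = 18.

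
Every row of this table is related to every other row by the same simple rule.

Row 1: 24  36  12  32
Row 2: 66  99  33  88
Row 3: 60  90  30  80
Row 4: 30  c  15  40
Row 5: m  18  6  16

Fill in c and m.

Each row is a constant multiple of every other row — this is a multiplication table with the headers hidden.
Row 4 is 40/32 = 5/4 times row 1, so its entry in column 2 is 36 × 5/4 = 45.
Row 5 is 16/32 = 1/2 times row 1, so its entry in column 1 is 24 × 1/2 = 12.

c = 45, m = 12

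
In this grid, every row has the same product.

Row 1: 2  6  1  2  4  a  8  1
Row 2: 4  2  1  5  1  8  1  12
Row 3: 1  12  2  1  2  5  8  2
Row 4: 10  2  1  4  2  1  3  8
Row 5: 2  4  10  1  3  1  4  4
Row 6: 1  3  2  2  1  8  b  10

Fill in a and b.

Rows 3 and 4 each multiply to 3840, so every row has product 3840.
Row 1: 2×6×1×2×4×8×1 = 768, so the missing entry is 3840 ÷ 768 = 5.
Row 6: 1×3×2×2×1×8×10 = 960, so the missing entry is 3840 ÷ 960 = 4.

a = 5, b = 4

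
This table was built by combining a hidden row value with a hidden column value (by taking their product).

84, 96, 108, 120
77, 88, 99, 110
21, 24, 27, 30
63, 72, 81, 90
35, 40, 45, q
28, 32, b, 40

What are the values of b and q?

b = 36, q = 50

Each row is a constant multiple of every other row — this is a multiplication table with the headers hidden.
Row 6 is 32/96 = 1/3 times row 1, so its entry in column 3 is 108 × 1/3 = 36.
Row 5 is 40/96 = 5/12 times row 1, so its entry in column 4 is 120 × 5/12 = 50.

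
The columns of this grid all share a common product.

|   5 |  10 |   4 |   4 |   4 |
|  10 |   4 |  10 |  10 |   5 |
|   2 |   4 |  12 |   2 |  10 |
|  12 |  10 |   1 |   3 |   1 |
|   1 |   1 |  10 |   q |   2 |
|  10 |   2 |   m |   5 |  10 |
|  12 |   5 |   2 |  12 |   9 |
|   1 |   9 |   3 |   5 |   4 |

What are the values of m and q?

Columns 1 and 5 each multiply to 144000, so every column has product 144000.
Column 3: 4×10×12×1×10×2×3 = 28800, so the missing entry is 144000 ÷ 28800 = 5.
Column 4: 4×10×2×3×5×12×5 = 72000, so the missing entry is 144000 ÷ 72000 = 2.

m = 5, q = 2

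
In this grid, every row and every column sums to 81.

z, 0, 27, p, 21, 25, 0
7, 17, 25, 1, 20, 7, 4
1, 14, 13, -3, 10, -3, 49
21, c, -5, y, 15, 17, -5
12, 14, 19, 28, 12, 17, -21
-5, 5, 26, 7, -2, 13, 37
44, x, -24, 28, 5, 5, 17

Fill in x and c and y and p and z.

Column 1 has 7 + 1 + 21 + 12 − 5 + 44 = 80; the blank must be 81 − 80 = 1.
Row 7 has 44 − 24 + 28 + 5 + 5 + 17 = 75; the blank must be 81 − 75 = 6.
Column 2 has 0 + 17 + 14 + 14 + 5 + 6 = 56; the blank must be 81 − 56 = 25.
Row 1 has 1 + 0 + 27 + 21 + 25 + 0 = 74; the blank must be 81 − 74 = 7.
Row 4 has 21 + 25 − 5 + 15 + 17 − 5 = 68; the blank must be 81 − 68 = 13.

x = 6, c = 25, y = 13, p = 7, z = 1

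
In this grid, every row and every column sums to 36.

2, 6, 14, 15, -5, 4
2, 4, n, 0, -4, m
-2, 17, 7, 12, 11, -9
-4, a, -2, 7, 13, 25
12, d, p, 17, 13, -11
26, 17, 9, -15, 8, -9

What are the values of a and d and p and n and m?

a = -3, d = -5, p = 10, n = -2, m = 36

The known cells in column 6 total 0, leaving 36 − 0 = 36 for the blank.
The known cells in row 2 total 38, leaving 36 − 38 = -2 for the blank.
The known cells in row 4 total 39, leaving 36 − 39 = -3 for the blank.
The known cells in column 3 total 26, leaving 36 − 26 = 10 for the blank.
The known cells in row 5 total 41, leaving 36 − 41 = -5 for the blank.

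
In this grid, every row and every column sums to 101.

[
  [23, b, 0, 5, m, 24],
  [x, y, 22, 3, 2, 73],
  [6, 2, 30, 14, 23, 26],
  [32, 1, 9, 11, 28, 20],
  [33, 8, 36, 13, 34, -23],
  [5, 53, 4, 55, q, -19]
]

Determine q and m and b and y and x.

q = 3, m = 11, b = 38, y = -1, x = 2

The known cells in row 6 total 98, leaving 101 − 98 = 3 for the blank.
The known cells in column 5 total 90, leaving 101 − 90 = 11 for the blank.
The known cells in row 1 total 63, leaving 101 − 63 = 38 for the blank.
The known cells in column 2 total 102, leaving 101 − 102 = -1 for the blank.
The known cells in row 2 total 99, leaving 101 − 99 = 2 for the blank.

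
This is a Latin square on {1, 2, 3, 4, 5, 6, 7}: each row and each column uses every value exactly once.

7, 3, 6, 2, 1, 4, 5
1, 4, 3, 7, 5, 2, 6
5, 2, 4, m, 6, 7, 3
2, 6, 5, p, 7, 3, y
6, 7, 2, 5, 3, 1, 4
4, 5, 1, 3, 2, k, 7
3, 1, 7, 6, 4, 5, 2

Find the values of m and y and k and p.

For row 3, column 4: row 3 already has {2, 3, 4, 5, 6, 7}; that leaves 1.
Cell (6,6): row 6 already has {1, 2, 3, 4, 5, 7} → 6.
Cell (4,4): column 4 already has {1, 2, 3, 5, 6, 7} → 4.
At (row 4, col 7): row 4 already has {2, 3, 4, 5, 6, 7}, so the value is 1.

m = 1, y = 1, k = 6, p = 4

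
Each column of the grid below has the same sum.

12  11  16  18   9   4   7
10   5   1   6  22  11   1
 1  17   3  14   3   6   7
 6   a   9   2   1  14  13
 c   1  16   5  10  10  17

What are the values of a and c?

a = 11, c = 16

Columns 3 and 6 both add up to 45, so every column sums to 45.
Column 2: 11 + 5 + 17 + 1 = 34, so the missing entry is 45 − 34 = 11.
Column 1: 12 + 10 + 1 + 6 = 29, so the missing entry is 45 − 29 = 16.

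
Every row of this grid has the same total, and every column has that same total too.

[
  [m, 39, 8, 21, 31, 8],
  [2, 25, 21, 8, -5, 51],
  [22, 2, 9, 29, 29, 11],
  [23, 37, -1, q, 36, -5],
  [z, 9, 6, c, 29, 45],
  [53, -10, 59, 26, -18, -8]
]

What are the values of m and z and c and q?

m = -5, z = 7, c = 6, q = 12

Rows 2 and 3 both sum to 102, so that's the common total.
The known cells in row 4 total 90, leaving 102 − 90 = 12 for the blank.
The known cells in column 4 total 96, leaving 102 − 96 = 6 for the blank.
The known cells in row 5 total 95, leaving 102 − 95 = 7 for the blank.
The known cells in row 1 total 107, leaving 102 − 107 = -5 for the blank.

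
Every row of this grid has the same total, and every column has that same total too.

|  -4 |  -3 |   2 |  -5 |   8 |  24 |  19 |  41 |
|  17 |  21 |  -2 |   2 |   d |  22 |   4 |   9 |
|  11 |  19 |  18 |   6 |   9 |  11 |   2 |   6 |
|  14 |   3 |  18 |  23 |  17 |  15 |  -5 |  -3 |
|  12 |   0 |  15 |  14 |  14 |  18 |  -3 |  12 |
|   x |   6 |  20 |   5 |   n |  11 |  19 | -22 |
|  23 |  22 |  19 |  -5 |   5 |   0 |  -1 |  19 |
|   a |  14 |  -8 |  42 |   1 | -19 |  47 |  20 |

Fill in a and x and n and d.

a = -15, x = 24, n = 19, d = 9

Rows 1 and 3 both sum to 82, so that's the common total.
Row 8: 14 − 8 + 42 + 1 − 19 + 47 + 20 = 97, so its missing entry is 82 − 97 = -15.
Column 1: -4 + 17 + 11 + 14 + 12 + 23 − 15 = 58, so its missing entry is 82 − 58 = 24.
Row 6: 24 + 6 + 20 + 5 + 11 + 19 − 22 = 63, so its missing entry is 82 − 63 = 19.
Row 2: 17 + 21 − 2 + 2 + 22 + 4 + 9 = 73, so its missing entry is 82 − 73 = 9.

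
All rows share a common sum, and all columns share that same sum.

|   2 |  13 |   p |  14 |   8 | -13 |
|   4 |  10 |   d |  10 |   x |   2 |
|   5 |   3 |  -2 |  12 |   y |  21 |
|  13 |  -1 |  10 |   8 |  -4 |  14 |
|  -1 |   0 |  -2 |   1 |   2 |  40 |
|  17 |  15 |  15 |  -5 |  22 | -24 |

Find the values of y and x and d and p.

y = 1, x = 11, d = 3, p = 16

Rows 4 and 5 both sum to 40, so that's the common total.
Row 3 has 5 + 3 − 2 + 12 + 21 = 39; the blank must be 40 − 39 = 1.
Column 5 has 8 + 1 − 4 + 2 + 22 = 29; the blank must be 40 − 29 = 11.
Row 2 has 4 + 10 + 10 + 11 + 2 = 37; the blank must be 40 − 37 = 3.
Row 1 has 2 + 13 + 14 + 8 − 13 = 24; the blank must be 40 − 24 = 16.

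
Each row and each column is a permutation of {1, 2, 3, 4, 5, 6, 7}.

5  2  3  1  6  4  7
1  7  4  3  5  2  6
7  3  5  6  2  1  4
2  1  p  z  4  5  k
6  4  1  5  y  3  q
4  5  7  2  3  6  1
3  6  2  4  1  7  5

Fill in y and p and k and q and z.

y = 7, p = 6, k = 3, q = 2, z = 7

At (row 5, col 5): column 5 already has {1, 2, 3, 4, 5, 6}, so the value is 7.
Cell (5,7): row 5 already has {1, 3, 4, 5, 6, 7} → 2.
Cell (4,4): column 4 already has {1, 2, 3, 4, 5, 6} → 7.
Cell (4,7): column 7 already has {1, 2, 4, 5, 6, 7} → 3.
For row 4, column 3: row 4 already has {1, 2, 3, 4, 5, 7}; that leaves 6.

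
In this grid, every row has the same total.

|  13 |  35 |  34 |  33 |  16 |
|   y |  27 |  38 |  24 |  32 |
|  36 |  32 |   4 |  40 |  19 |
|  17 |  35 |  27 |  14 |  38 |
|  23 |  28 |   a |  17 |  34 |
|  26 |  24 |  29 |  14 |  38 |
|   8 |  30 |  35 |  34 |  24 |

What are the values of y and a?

Rows 3 and 6 both add up to 131, so every row sums to 131.
Row 2: 27 + 38 + 24 + 32 = 121, so the missing entry is 131 − 121 = 10.
Row 5: 23 + 28 + 17 + 34 = 102, so the missing entry is 131 − 102 = 29.

y = 10, a = 29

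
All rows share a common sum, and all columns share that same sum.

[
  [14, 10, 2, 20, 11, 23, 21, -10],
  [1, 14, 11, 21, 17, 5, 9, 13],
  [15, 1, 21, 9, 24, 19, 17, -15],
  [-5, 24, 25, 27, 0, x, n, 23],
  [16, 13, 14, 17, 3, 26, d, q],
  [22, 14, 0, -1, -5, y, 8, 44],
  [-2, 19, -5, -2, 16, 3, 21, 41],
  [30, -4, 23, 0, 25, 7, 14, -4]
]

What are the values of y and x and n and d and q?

Rows 1 and 2 both sum to 91, so that's the common total.
The known cells in row 6 total 82, leaving 91 − 82 = 9 for the blank.
The known cells in column 8 total 92, leaving 91 − 92 = -1 for the blank.
The known cells in row 5 total 88, leaving 91 − 88 = 3 for the blank.
The known cells in column 7 total 93, leaving 91 − 93 = -2 for the blank.
The known cells in row 4 total 92, leaving 91 − 92 = -1 for the blank.

y = 9, x = -1, n = -2, d = 3, q = -1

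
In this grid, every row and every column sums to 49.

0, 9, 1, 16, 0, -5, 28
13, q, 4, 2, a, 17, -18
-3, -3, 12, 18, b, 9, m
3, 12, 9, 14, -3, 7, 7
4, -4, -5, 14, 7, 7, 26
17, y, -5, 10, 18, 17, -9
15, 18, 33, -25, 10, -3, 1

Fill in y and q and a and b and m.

The known cells in row 6 total 48, leaving 49 − 48 = 1 for the blank.
The known cells in column 2 total 33, leaving 49 − 33 = 16 for the blank.
The known cells in row 2 total 34, leaving 49 − 34 = 15 for the blank.
The known cells in column 5 total 47, leaving 49 − 47 = 2 for the blank.
The known cells in row 3 total 35, leaving 49 − 35 = 14 for the blank.

y = 1, q = 16, a = 15, b = 2, m = 14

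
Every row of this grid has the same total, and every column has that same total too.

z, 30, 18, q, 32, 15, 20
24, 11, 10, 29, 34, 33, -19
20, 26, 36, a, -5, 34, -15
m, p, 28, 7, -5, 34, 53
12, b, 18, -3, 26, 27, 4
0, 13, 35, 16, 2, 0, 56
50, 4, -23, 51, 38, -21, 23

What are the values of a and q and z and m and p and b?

a = 26, q = -4, z = 11, m = 5, p = 0, b = 38

Rows 2 and 6 both sum to 122, so that's the common total.
The known cells in row 3 total 96, leaving 122 − 96 = 26 for the blank.
The known cells in column 4 total 126, leaving 122 − 126 = -4 for the blank.
The known cells in row 1 total 111, leaving 122 − 111 = 11 for the blank.
The known cells in column 1 total 117, leaving 122 − 117 = 5 for the blank.
The known cells in row 4 total 122, leaving 122 − 122 = 0 for the blank.
The known cells in row 5 total 84, leaving 122 − 84 = 38 for the blank.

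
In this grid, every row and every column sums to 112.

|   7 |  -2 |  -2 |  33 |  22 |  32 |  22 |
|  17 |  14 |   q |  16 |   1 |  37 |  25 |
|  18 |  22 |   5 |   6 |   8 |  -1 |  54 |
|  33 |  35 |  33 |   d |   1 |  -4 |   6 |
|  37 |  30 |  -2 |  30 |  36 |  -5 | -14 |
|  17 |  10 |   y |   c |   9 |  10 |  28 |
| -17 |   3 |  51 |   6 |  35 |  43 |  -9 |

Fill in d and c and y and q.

d = 8, c = 13, y = 25, q = 2

The known cells in row 2 total 110, leaving 112 − 110 = 2 for the blank.
The known cells in row 4 total 104, leaving 112 − 104 = 8 for the blank.
The known cells in column 4 total 99, leaving 112 − 99 = 13 for the blank.
The known cells in row 6 total 87, leaving 112 − 87 = 25 for the blank.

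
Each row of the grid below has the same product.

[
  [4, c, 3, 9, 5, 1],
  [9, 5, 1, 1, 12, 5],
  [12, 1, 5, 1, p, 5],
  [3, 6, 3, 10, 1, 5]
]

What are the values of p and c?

p = 9, c = 5

Rows 2 and 4 each multiply to 2700, so every row has product 2700.
Row 3: 12×1×5×1×5 = 300, so the missing entry is 2700 ÷ 300 = 9.
Row 1: 4×3×9×5×1 = 540, so the missing entry is 2700 ÷ 540 = 5.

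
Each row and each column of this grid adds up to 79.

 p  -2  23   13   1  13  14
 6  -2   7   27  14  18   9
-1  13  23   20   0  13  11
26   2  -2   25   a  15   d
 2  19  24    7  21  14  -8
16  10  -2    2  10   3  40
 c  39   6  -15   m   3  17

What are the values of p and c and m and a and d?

p = 17, c = 13, m = 16, a = 17, d = -4

Row 1: -2 + 23 + 13 + 1 + 13 + 14 = 62, so its missing entry is 79 − 62 = 17.
Column 7: 14 + 9 + 11 − 8 + 40 + 17 = 83, so its missing entry is 79 − 83 = -4.
Row 4: 26 + 2 − 2 + 25 + 15 − 4 = 62, so its missing entry is 79 − 62 = 17.
Column 5: 1 + 14 + 0 + 17 + 21 + 10 = 63, so its missing entry is 79 − 63 = 16.
Row 7: 39 + 6 − 15 + 16 + 3 + 17 = 66, so its missing entry is 79 − 66 = 13.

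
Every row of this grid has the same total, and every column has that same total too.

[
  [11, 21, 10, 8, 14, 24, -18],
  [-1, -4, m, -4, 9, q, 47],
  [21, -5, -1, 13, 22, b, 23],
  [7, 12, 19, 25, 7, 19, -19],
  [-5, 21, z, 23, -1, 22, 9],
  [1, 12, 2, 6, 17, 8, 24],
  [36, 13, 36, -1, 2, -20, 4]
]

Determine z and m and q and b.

Rows 1 and 4 both sum to 70, so that's the common total.
The known cells in row 3 total 73, leaving 70 − 73 = -3 for the blank.
The known cells in row 5 total 69, leaving 70 − 69 = 1 for the blank.
The known cells in column 3 total 67, leaving 70 − 67 = 3 for the blank.
The known cells in row 2 total 50, leaving 70 − 50 = 20 for the blank.

z = 1, m = 3, q = 20, b = -3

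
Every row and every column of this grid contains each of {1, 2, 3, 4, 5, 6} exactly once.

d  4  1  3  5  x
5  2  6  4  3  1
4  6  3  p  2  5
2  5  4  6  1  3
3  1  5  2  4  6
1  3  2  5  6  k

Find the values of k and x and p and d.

k = 4, x = 2, p = 1, d = 6

Cell (3,4): row 3 already has {2, 3, 4, 5, 6} → 1.
At (row 6, col 6): row 6 already has {1, 2, 3, 5, 6}, so the value is 4.
Cell (1,6): column 6 already has {1, 3, 4, 5, 6} → 2.
For row 1, column 1: row 1 already has {1, 2, 3, 4, 5}; that leaves 6.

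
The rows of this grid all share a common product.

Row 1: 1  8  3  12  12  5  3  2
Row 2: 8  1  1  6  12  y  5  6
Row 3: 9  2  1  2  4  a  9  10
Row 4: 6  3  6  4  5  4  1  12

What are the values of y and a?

Rows 1 and 4 each multiply to 103680, so every row has product 103680.
Row 2: 8×1×1×6×12×5×6 = 17280, so the missing entry is 103680 ÷ 17280 = 6.
Row 3: 9×2×1×2×4×9×10 = 12960, so the missing entry is 103680 ÷ 12960 = 8.

y = 6, a = 8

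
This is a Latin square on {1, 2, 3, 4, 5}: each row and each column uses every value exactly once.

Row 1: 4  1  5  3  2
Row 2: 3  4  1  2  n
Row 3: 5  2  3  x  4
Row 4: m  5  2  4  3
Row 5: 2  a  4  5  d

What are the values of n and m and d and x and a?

At (row 2, col 5): row 2 already has {1, 2, 3, 4}, so the value is 5.
At (row 5, col 5): column 5 already has {2, 3, 4, 5}, so the value is 1.
At (row 4, col 1): row 4 already has {2, 3, 4, 5}, so the value is 1.
For row 3, column 4: row 3 already has {2, 3, 4, 5}; that leaves 1.
Cell (5,2): row 5 already has {1, 2, 4, 5} → 3.

n = 5, m = 1, d = 1, x = 1, a = 3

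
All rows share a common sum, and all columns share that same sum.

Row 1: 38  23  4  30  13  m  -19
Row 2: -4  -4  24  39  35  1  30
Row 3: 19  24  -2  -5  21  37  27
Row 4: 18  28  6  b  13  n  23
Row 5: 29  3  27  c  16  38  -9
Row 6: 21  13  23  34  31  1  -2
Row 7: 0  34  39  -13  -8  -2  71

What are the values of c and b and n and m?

Rows 2 and 3 both sum to 121, so that's the common total.
Row 1 has 38 + 23 + 4 + 30 + 13 − 19 = 89; the blank must be 121 − 89 = 32.
Column 6 has 32 + 1 + 37 + 38 + 1 − 2 = 107; the blank must be 121 − 107 = 14.
Row 4 has 18 + 28 + 6 + 13 + 14 + 23 = 102; the blank must be 121 − 102 = 19.
Row 5 has 29 + 3 + 27 + 16 + 38 − 9 = 104; the blank must be 121 − 104 = 17.

c = 17, b = 19, n = 14, m = 32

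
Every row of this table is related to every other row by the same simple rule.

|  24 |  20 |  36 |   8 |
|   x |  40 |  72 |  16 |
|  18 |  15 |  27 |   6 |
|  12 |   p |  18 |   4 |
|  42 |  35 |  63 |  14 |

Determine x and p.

Each row is a constant multiple of every other row — this is a multiplication table with the headers hidden.
Row 2 is 16/8 = 2/1 times row 1, so its entry in column 1 is 24 × 2/1 = 48.
Row 4 is 4/8 = 1/2 times row 1, so its entry in column 2 is 20 × 1/2 = 10.

x = 48, p = 10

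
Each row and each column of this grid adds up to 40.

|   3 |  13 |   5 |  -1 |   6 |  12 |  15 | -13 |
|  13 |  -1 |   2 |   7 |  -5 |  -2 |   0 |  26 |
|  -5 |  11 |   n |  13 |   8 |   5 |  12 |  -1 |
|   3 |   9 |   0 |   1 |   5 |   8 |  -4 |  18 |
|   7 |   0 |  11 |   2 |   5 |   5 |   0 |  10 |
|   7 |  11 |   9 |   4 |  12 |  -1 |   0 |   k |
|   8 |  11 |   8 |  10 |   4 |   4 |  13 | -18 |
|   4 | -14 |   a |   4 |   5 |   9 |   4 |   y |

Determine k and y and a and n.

The known cells in row 6 total 42, leaving 40 − 42 = -2 for the blank.
The known cells in column 8 total 20, leaving 40 − 20 = 20 for the blank.
The known cells in row 8 total 32, leaving 40 − 32 = 8 for the blank.
The known cells in row 3 total 43, leaving 40 − 43 = -3 for the blank.

k = -2, y = 20, a = 8, n = -3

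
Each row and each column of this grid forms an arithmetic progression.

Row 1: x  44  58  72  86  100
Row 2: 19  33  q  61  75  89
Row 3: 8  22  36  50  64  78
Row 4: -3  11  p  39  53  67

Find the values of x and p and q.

Along each row the entries change by 14 per step; down each column they change by -11.
Row 1: from 44 at column 2, stepping by 14 to column 1 gives 30.
Row 4: from -3 at column 1, stepping by 14 to column 3 gives 25.
Row 2: from 19 at column 1, stepping by 14 to column 3 gives 47.

x = 30, p = 25, q = 47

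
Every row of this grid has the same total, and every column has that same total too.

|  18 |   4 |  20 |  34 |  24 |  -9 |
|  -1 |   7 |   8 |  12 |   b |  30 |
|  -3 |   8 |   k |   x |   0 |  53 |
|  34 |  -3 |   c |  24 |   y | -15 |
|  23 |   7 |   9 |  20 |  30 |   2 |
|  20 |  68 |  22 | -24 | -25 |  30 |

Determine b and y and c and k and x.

b = 35, y = 27, c = 24, k = 8, x = 25

Rows 1 and 5 both sum to 91, so that's the common total.
Row 2: -1 + 7 + 8 + 12 + 30 = 56, so its missing entry is 91 − 56 = 35.
Column 5: 24 + 35 + 0 + 30 − 25 = 64, so its missing entry is 91 − 64 = 27.
Column 4: 34 + 12 + 24 + 20 − 24 = 66, so its missing entry is 91 − 66 = 25.
Row 3: -3 + 8 + 25 + 0 + 53 = 83, so its missing entry is 91 − 83 = 8.
Row 4: 34 − 3 + 24 + 27 − 15 = 67, so its missing entry is 91 − 67 = 24.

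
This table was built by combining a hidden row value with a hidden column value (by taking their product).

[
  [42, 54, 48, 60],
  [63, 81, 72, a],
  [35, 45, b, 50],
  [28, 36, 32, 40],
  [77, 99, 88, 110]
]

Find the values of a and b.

Each row is a constant multiple of every other row — this is a multiplication table with the headers hidden.
Row 2 is 81/54 = 3/2 times row 1, so its entry in column 4 is 60 × 3/2 = 90.
Row 3 is 45/54 = 5/6 times row 1, so its entry in column 3 is 48 × 5/6 = 40.

a = 90, b = 40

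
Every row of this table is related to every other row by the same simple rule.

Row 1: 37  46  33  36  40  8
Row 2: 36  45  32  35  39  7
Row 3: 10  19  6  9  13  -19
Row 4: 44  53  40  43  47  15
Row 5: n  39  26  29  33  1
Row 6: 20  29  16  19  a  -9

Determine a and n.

The difference between any two rows is the same in every column — this is an addition table with the headers hidden.
Row 6 minus row 1 is 29 − 46 = -17, so its entry in column 5 is 40 + (-17) = 23.
Row 5 minus row 1 is 39 − 46 = -7, so its entry in column 1 is 37 + (-7) = 30.

a = 23, n = 30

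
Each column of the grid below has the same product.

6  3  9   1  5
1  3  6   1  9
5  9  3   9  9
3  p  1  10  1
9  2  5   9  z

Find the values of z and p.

z = 2, p = 5

Columns 1 and 3 each multiply to 810, so every column has product 810.
Column 5: 5×9×9×1 = 405, so the missing entry is 810 ÷ 405 = 2.
Column 2: 3×3×9×2 = 162, so the missing entry is 810 ÷ 162 = 5.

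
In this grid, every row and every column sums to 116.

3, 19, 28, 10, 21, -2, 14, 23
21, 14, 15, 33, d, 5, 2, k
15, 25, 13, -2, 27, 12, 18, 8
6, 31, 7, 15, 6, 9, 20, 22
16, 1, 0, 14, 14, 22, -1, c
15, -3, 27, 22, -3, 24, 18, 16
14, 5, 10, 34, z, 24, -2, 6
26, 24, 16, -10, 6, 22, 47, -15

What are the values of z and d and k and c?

Row 5 has 16 + 1 + 0 + 14 + 14 + 22 − 1 = 66; the blank must be 116 − 66 = 50.
Column 8 has 23 + 8 + 22 + 50 + 16 + 6 − 15 = 110; the blank must be 116 − 110 = 6.
Row 7 has 14 + 5 + 10 + 34 + 24 − 2 + 6 = 91; the blank must be 116 − 91 = 25.
Row 2 has 21 + 14 + 15 + 33 + 5 + 2 + 6 = 96; the blank must be 116 − 96 = 20.

z = 25, d = 20, k = 6, c = 50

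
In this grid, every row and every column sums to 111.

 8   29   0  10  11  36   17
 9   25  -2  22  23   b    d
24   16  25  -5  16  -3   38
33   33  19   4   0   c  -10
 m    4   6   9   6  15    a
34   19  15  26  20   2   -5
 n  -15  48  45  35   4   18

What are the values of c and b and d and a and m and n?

c = 32, b = 25, d = 9, a = 44, m = 27, n = -24

Row 7: -15 + 48 + 45 + 35 + 4 + 18 = 135, so its missing entry is 111 − 135 = -24.
Column 1: 8 + 9 + 24 + 33 + 34 − 24 = 84, so its missing entry is 111 − 84 = 27.
Row 5: 27 + 4 + 6 + 9 + 6 + 15 = 67, so its missing entry is 111 − 67 = 44.
Column 7: 17 + 38 − 10 + 44 − 5 + 18 = 102, so its missing entry is 111 − 102 = 9.
Row 2: 9 + 25 − 2 + 22 + 23 + 9 = 86, so its missing entry is 111 − 86 = 25.
Row 4: 33 + 33 + 19 + 4 + 0 − 10 = 79, so its missing entry is 111 − 79 = 32.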